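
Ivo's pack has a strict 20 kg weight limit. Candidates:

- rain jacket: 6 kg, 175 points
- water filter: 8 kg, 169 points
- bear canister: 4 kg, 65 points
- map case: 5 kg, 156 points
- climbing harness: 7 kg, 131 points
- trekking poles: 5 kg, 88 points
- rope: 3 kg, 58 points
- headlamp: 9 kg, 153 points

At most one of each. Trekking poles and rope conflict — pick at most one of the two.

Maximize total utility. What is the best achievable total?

By utility per kg: map case 31.20, rain jacket 29.17, water filter 21.12 lead.
The ratio ordering already packs tightly: rain jacket + water filter + map case, 19 kg, 500.
The closest alternative, rain jacket + bear canister + map case + trekking poles, reaches only 484.

500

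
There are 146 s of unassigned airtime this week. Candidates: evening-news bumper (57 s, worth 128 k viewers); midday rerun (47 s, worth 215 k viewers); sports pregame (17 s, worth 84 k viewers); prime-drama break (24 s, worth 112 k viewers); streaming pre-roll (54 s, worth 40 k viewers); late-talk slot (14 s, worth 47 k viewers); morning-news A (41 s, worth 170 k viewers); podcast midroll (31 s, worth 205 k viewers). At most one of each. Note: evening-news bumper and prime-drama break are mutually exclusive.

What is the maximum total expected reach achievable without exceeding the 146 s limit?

702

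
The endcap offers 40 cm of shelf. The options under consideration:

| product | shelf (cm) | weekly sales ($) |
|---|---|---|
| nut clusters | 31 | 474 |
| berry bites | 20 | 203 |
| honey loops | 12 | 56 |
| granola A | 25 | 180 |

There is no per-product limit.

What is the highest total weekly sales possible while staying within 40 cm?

474

The ratio ordering already packs tightly: nut clusters, 31 cm, 474.
Nothing else within 40 cm beats 474.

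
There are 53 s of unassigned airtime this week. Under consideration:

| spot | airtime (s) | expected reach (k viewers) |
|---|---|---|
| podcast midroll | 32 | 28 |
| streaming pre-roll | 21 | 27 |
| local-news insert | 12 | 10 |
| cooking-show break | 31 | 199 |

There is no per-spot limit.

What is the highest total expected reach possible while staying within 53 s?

226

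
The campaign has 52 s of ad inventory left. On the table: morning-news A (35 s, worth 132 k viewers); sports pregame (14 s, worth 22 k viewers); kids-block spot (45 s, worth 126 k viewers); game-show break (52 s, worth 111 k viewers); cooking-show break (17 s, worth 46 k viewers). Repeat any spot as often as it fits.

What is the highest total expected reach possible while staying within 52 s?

178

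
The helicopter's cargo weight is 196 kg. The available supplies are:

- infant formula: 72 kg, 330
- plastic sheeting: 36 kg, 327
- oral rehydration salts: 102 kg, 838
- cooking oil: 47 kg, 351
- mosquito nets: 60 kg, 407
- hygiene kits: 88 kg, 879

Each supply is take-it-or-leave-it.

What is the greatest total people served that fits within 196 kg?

1717

A density-first pass picks plastic sheeting + cooking oil + hygiene kits — 1557 at 171 kg.
Dropping plastic sheeting and cooking oil frees 83 kg; slotting in oral rehydration salts (102 kg) lifts the total to 1717 at 190 kg.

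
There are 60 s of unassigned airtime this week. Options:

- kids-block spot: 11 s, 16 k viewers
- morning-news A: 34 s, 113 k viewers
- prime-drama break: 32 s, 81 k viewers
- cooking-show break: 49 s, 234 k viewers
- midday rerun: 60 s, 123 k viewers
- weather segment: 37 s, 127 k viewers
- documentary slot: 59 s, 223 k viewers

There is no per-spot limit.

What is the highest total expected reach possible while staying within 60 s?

Kids-block spot + cooking-show break uses 60 of the 60 s and totals 250.
No other feasible combination exceeds 250.

250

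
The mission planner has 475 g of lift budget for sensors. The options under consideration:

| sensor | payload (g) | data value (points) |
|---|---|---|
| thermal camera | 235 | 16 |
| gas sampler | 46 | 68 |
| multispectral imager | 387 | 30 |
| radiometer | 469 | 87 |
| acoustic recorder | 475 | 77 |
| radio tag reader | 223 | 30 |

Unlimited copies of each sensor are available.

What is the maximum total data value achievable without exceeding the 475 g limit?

680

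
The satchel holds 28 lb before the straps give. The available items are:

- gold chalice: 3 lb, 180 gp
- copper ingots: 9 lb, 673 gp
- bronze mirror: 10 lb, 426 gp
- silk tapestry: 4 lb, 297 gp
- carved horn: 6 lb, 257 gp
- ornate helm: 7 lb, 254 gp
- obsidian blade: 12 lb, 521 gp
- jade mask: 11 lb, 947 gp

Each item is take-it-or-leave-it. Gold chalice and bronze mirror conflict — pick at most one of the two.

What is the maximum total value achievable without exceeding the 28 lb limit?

By value per lb: jade mask 86.09, copper ingots 74.78, silk tapestry 74.25, gold chalice 60.00 lead.
Best packing: gold chalice + copper ingots + silk tapestry + jade mask — 27 lb, 2097 total.

2097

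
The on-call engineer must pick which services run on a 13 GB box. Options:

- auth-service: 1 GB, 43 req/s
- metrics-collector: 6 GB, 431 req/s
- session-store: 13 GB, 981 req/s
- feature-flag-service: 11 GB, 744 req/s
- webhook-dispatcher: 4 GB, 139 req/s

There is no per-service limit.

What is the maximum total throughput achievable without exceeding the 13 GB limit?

981

Best packing: session-store — 13 GB, 981 total.
Nothing else within 13 GB beats 981.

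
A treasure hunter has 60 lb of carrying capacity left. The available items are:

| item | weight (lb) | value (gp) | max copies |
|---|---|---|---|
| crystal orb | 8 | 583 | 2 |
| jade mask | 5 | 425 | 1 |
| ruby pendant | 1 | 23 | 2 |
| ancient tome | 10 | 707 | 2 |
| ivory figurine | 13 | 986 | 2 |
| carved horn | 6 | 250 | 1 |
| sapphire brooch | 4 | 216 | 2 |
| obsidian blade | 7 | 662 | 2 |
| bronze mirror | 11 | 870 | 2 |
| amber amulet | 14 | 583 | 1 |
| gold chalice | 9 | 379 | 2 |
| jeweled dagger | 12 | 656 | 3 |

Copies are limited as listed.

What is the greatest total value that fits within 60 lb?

Ranking by ratio (value/lb): obsidian blade 94.57, jade mask 85.00, bronze mirror 79.09.
Taking the top-ratio items first gives jade mask + 2×ruby pendant + ivory figurine + sapphire brooch + 2×obsidian blade + 2×bronze mirror for 4737 (60 lb).
The 13 lb tied up in 2×ruby pendant and bronze mirror is better spent on ivory figurine — total rises to 4807 (60 lb).
Every other selection either busts 60 lb or exceeds an availability limit or fails to beat 4807.

4807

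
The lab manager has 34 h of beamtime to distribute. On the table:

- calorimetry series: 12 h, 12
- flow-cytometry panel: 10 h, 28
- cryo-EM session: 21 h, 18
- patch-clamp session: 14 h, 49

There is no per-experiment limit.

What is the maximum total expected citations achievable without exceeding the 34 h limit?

105

By expected citations per h: patch-clamp session 3.50, flow-cytometry panel 2.80, calorimetry series 1.00 lead.
A density-first pass picks 2×patch-clamp session — 98 at 28 h.
The 14 h tied up in patch-clamp session is better spent on 2×flow-cytometry panel — total rises to 105 (34 h).
That's the maximum — no swap from here does better than 105.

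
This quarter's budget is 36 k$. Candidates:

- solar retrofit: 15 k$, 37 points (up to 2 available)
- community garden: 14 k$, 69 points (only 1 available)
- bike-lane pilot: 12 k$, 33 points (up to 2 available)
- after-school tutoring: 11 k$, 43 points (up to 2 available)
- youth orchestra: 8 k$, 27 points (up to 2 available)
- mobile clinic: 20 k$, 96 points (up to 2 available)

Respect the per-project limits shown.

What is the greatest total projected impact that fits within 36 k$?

The ratio ordering already packs tightly: community garden + mobile clinic, 34 k$, 165.
Every other selection either busts 36 k$ or exceeds an availability limit or fails to beat 165.

165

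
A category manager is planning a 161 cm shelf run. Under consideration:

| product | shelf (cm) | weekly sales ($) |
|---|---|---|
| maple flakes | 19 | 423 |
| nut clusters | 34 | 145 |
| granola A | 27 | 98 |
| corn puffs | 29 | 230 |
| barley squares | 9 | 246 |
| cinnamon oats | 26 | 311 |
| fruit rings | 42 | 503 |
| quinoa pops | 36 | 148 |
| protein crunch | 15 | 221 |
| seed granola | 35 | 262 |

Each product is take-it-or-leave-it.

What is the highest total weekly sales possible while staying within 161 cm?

1975

Taking the top-ratio products first gives maple flakes + corn puffs + barley squares + cinnamon oats + fruit rings + protein crunch for 1934 (140 cm).
Replace protein crunch with seed granola: the trade gains 41 net, giving 1975 at 160 cm.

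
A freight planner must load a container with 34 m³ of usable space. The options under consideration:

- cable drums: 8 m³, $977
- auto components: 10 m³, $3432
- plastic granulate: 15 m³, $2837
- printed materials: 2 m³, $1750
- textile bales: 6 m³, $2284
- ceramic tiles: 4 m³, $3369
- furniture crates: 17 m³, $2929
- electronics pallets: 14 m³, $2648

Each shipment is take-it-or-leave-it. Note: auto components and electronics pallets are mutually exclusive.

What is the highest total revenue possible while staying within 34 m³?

11812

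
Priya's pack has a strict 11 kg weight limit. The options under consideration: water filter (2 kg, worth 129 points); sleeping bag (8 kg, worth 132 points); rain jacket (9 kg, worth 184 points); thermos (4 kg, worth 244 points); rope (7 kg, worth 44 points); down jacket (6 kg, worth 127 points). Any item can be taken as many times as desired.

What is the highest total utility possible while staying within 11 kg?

By utility per kg: water filter 64.50, thermos 61.00, down jacket 21.17, rain jacket 20.44 lead.
Best packing: 5×water filter — 10 kg, 645 total.
No other feasible combination exceeds 645.

645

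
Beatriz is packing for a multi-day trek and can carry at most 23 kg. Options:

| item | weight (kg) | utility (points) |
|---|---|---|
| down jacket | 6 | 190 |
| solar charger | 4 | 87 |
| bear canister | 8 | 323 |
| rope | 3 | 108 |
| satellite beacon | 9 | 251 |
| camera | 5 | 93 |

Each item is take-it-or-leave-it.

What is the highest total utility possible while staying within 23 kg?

764

Taking the top-ratio items first gives down jacket + solar charger + bear canister + rope for 708 (21 kg).
Replace solar charger and rope with satellite beacon: the trade gains 56 net, giving 764 at 23 kg.
That's the maximum — no swap from here does better than 764.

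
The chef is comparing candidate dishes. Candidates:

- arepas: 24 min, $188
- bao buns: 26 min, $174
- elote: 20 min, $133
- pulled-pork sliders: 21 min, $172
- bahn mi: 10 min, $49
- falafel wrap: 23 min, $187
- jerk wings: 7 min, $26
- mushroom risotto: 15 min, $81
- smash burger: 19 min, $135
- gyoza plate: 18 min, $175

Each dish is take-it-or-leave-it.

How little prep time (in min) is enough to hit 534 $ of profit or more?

Look for the lowest-prep combination reaching 534.
pulled-pork sliders + falafel wrap + gyoza plate: 534 profit at 62 min.
No combination under 62 min hits 534.

62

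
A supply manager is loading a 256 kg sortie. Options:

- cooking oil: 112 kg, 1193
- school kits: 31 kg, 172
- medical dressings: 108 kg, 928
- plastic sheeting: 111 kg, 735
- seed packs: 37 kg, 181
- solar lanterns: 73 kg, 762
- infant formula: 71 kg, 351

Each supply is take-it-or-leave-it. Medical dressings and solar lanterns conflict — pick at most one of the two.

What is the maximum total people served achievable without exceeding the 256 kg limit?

Taking cooking oil + school kits + seed packs + solar lanterns: 253 kg used, 2308 in people served.

2308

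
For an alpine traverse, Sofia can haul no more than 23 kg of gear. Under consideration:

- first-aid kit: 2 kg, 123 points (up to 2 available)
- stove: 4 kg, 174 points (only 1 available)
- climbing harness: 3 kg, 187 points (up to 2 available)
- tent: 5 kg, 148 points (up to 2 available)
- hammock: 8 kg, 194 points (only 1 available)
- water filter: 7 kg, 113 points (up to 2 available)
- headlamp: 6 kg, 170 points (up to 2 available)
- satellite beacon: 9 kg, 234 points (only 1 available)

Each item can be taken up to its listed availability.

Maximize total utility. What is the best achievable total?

1028

Filling by ratio: 2×first-aid kit + stove + 2×climbing harness + tent for 942, with 4 kg left unused.
Replace tent with satellite beacon: the trade gains 86 net, giving 1028 at 23 kg.
Every other selection either busts 23 kg or exceeds an availability limit or fails to beat 1028.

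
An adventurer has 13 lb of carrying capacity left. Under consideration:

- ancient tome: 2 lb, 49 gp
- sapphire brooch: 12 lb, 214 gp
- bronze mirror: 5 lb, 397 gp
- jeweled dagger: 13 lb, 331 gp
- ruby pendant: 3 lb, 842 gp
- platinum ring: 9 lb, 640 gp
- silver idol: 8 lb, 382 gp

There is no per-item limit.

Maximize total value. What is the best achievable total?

3368

Ranking by ratio (value/lb): ruby pendant 280.67, bronze mirror 79.40, platinum ring 71.11.
4×ruby pendant uses 12 of the 13 lb and totals 3368.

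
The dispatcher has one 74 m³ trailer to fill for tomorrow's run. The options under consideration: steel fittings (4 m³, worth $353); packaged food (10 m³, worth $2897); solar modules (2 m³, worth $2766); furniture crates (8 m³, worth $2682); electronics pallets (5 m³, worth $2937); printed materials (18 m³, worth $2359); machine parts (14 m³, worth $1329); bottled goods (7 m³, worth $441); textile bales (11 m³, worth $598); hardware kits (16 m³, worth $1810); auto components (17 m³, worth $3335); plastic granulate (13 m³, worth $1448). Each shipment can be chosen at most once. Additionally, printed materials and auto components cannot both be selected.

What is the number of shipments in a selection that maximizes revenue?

7

Optimal total is 17875.
For example packaged food + solar modules + furniture crates + electronics pallets + hardware kits + auto components + plastic granulate achieves it, using 71 m³.
Every optimal selection uses 7 shipments.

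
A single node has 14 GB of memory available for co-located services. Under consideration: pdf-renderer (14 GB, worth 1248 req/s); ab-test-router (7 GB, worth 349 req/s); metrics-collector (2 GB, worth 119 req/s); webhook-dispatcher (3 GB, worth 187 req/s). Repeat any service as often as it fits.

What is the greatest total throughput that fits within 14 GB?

1248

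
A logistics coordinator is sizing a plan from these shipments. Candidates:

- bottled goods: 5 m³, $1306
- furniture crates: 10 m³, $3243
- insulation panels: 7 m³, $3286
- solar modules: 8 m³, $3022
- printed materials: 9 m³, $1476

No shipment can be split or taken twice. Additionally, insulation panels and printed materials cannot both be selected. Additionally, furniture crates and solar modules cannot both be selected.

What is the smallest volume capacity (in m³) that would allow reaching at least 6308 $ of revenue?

Minimise m³ subject to total revenue ≥ 6308.
insulation panels + solar modules: 6308 revenue at 15 m³.
Any bundle with less than 15 m³ falls short of 6308.

15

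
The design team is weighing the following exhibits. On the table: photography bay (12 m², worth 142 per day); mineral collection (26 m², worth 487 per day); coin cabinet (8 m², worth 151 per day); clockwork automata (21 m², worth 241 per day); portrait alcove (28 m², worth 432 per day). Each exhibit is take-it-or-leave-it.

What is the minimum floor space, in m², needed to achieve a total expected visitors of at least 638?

34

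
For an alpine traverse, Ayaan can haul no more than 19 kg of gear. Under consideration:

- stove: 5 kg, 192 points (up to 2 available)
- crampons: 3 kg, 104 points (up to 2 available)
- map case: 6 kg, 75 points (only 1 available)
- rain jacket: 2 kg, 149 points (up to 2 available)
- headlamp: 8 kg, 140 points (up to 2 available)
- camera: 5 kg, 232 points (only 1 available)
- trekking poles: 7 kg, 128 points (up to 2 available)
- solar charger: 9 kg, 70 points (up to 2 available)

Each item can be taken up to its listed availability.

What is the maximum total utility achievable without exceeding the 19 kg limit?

The ratio ordering already packs tightly: 2×stove + 2×rain jacket + camera, 19 kg, 914.
That's the maximum — no swap from here does better than 914.

914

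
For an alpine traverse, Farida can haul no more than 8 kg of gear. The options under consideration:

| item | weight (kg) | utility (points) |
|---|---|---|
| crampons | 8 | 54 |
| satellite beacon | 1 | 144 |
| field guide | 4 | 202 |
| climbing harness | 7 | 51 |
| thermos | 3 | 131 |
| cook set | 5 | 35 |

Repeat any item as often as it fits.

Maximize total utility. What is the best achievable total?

1152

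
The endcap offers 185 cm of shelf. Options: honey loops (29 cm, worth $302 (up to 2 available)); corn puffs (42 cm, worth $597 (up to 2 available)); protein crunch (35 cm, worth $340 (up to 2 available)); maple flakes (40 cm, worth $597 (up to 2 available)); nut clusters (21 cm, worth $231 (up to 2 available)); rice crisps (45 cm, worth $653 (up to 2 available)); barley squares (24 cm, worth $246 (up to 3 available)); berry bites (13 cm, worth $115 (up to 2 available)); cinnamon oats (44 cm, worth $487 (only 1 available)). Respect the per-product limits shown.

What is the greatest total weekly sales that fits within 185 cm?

2619

The ratio heuristic lands on 2×maple flakes + 2×rice crisps + berry bites (2615) but leaves 2 cm idle.
Dropping 2×rice crisps and berry bites frees 103 cm; slotting in 2×corn puffs + nut clusters (105 cm) lifts the total to 2619 at 185 cm.
Nothing else within 185 cm beats 2619.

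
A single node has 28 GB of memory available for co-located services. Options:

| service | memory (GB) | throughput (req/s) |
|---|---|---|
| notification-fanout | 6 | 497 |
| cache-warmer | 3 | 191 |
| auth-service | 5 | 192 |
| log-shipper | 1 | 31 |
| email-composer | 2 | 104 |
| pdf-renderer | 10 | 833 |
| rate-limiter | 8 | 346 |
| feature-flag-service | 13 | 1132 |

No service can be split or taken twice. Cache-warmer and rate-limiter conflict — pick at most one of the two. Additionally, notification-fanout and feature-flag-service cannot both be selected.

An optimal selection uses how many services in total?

Best achievable throughput is 2260.
cache-warmer + email-composer + pdf-renderer + feature-flag-service hits 2260 at 28 GB.
Any selection reaching 2260 contains exactly 4 services.

4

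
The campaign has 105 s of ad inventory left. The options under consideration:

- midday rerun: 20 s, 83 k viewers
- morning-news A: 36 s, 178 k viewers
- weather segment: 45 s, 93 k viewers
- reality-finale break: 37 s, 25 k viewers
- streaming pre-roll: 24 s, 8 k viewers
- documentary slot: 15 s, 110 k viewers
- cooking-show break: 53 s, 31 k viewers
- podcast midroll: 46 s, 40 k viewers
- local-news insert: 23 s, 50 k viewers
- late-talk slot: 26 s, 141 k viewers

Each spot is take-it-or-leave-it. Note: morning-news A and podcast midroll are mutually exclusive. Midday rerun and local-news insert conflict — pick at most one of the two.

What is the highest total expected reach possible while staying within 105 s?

Taking midday rerun + morning-news A + documentary slot + late-talk slot: 97 s used, 512 in expected reach.
Nothing else feasible within 105 s beats 512.

512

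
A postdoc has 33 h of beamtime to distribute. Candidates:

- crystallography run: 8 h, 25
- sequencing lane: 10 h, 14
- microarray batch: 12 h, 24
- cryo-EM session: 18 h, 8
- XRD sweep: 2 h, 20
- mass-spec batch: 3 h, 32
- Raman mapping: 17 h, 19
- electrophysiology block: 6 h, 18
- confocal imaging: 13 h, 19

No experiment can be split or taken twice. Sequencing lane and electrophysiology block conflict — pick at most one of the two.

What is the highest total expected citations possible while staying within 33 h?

By expected citations per h: mass-spec batch 10.67, XRD sweep 10.00, crystallography run 3.12, electrophysiology block 3.00 lead.
Crystallography run + microarray batch + XRD sweep + mass-spec batch + electrophysiology block uses 31 of the 33 h and totals 119.
No other feasible combination exceeds 119.

119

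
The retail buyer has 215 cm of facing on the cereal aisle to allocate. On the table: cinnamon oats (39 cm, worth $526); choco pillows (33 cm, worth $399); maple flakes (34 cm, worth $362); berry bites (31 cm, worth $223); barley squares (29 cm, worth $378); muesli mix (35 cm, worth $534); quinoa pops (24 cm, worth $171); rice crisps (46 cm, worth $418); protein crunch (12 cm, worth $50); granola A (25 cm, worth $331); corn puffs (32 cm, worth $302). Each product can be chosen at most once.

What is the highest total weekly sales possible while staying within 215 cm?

2586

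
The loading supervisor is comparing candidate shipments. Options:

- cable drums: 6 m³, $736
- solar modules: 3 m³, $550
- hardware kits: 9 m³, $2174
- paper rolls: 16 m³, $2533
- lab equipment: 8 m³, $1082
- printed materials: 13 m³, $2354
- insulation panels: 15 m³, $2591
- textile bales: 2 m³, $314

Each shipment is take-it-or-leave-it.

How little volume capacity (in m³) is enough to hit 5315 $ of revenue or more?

27

Need the lightest bundle worth ≥ 5315.
Taking solar modules + hardware kits + insulation panels gives 5315 (≥ 5315) for 27 m³.
No combination under 27 m³ hits 5315.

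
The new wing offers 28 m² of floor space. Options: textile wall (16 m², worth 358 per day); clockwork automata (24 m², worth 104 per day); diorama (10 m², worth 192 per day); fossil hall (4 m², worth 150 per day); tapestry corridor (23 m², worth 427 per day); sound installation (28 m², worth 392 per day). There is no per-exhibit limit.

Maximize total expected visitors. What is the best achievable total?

Taking 7×fossil hall: 28 m² used, 1050 in expected visitors.
Every other selection either busts 28 m² or fails to beat 1050.

1050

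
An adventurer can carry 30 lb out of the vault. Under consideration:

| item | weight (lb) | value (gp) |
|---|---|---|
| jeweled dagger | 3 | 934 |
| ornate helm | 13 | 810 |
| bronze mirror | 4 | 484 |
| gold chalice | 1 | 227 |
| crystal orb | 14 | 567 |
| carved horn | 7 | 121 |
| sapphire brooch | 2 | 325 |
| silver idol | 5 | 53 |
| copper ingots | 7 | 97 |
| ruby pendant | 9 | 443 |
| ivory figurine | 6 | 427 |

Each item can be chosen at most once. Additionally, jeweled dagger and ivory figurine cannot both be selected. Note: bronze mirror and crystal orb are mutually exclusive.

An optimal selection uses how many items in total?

6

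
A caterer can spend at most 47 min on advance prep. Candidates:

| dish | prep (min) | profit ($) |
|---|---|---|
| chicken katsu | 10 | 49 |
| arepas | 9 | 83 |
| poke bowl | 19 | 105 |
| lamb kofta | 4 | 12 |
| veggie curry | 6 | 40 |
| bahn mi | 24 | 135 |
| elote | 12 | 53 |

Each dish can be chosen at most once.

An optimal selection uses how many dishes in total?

Best achievable profit is 281.
arepas + poke bowl + veggie curry + elote hits 281 at 46 min.
All optima have 4 dishes.

4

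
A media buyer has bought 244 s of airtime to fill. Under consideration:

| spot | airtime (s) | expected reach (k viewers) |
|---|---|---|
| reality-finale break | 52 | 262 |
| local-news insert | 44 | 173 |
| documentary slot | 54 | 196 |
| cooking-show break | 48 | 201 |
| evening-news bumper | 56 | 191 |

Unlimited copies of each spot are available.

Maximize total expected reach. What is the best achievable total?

Density check — reality-finale break 5.04, cooking-show break 4.19, local-news insert 3.93 are the best per s.
Greedy by ratio would take 4×reality-finale break: 208 s used, total 1048.
Replace reality-finale break with 2×local-news insert: the trade gains 84 net, giving 1132 at 244 s.

1132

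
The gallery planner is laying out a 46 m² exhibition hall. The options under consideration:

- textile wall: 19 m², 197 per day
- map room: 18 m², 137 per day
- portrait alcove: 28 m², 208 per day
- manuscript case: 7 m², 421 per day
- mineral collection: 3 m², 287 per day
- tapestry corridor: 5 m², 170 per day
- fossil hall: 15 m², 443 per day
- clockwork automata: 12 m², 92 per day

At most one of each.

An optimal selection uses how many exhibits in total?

Best achievable expected visitors is 1413.
manuscript case + mineral collection + tapestry corridor + fossil hall + clockwork automata hits 1413 at 42 m².
All optima have 5 exhibits.

5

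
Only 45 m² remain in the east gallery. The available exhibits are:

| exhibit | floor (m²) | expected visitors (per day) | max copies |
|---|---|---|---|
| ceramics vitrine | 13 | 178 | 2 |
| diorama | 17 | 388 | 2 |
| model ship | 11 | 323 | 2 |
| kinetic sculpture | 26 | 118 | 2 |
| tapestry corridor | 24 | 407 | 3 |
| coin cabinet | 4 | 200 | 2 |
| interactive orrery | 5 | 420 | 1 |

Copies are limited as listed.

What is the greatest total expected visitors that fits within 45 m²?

1531

Filling by ratio: 2×model ship + 2×coin cabinet + interactive orrery for 1466, with 10 m² left unused.
The 11 m² tied up in model ship is better spent on diorama — total rises to 1531 (41 m²).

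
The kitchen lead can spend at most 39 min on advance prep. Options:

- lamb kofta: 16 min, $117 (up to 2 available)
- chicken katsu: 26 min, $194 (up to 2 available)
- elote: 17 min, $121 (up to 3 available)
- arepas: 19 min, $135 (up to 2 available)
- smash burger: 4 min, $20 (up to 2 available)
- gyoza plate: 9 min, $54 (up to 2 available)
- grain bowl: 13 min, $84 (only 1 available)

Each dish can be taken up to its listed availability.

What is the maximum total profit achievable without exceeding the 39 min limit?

Best packing: chicken katsu + grain bowl — 39 min, 278 total.
Nothing else within 39 min beats 278.

278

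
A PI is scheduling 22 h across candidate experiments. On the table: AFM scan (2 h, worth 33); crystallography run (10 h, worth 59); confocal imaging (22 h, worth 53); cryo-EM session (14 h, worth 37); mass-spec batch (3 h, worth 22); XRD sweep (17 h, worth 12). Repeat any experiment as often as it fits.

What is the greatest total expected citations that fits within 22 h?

Best packing: 11×AFM scan — 22 h, 363 total.
That's the maximum — no swap from here does better than 363.

363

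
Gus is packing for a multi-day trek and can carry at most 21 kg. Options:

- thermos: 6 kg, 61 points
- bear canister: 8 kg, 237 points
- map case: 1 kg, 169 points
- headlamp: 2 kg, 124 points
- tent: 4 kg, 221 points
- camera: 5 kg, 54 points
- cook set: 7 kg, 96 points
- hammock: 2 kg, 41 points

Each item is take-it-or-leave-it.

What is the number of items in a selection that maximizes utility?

Best achievable utility is 812.
One optimal bundle: thermos + bear canister + map case + headlamp + tent (21 kg).
Every optimal selection uses 5 items.

5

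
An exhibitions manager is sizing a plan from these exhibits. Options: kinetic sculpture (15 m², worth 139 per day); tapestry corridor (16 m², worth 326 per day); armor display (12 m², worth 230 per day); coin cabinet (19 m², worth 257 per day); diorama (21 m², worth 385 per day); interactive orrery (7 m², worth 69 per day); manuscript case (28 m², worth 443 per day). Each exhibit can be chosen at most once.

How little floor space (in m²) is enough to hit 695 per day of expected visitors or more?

Look for the lowest-floor combination reaching 695.
tapestry corridor + diorama reaches 711 using 37 m².
Any bundle with less than 37 m² falls short of 695.

37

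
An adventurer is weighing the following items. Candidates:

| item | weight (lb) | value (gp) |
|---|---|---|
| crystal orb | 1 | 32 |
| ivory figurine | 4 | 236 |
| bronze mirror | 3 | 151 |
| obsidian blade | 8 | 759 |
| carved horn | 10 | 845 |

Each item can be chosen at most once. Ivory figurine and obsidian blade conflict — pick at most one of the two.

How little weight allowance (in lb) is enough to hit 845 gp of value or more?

10

Look for the lowest-weight combination reaching 845.
carved horn reaches 845 using 10 lb.
Any bundle with less than 10 lb falls short of 845.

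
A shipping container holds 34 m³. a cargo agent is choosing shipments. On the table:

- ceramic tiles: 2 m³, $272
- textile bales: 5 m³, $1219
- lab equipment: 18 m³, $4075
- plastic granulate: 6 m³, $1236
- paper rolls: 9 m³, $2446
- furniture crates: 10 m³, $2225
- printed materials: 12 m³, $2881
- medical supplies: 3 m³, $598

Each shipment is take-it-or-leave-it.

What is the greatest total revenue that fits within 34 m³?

A density-first pass picks ceramic tiles + textile bales + plastic granulate + paper rolls + printed materials — 8054 at 34 m³.
But paper rolls + furniture crates + printed materials + medical supplies fits in 34 m³ and reaches 8150.
That's the maximum — no swap from here does better than 8150.

8150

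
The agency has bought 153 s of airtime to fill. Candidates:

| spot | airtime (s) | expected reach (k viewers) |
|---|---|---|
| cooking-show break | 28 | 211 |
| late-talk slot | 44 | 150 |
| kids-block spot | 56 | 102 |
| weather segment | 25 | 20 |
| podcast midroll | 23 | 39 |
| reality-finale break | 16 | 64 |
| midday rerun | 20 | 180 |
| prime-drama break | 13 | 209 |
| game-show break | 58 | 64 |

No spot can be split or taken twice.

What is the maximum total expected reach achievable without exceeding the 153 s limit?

853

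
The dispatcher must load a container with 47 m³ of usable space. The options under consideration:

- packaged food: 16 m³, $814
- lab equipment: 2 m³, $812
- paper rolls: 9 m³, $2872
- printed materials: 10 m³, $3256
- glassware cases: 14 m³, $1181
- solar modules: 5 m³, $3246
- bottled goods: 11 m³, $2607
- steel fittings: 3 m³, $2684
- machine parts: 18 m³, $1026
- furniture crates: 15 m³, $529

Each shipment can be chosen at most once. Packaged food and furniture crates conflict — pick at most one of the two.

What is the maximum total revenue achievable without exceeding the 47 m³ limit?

15477

Lab equipment + paper rolls + printed materials + solar modules + bottled goods + steel fittings uses 40 of the 47 m³ and totals 15477.
Nothing else feasible within 47 m³ beats 15477.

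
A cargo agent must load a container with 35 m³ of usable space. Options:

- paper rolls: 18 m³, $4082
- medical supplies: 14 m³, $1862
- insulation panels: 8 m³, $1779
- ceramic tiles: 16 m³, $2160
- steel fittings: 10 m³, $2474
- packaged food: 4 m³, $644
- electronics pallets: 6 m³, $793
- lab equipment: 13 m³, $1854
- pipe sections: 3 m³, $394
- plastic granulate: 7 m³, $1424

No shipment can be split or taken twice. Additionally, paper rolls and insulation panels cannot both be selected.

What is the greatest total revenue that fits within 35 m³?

7980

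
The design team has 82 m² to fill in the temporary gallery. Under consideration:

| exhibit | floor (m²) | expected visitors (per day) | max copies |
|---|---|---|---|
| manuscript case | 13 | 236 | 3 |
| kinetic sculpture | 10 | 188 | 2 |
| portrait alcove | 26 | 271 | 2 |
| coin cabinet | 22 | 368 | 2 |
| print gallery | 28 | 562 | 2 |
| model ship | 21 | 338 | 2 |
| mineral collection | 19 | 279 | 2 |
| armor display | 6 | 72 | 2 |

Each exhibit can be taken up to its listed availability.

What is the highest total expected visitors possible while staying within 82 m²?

1596

Density check — print gallery 20.07, kinetic sculpture 18.80, manuscript case 18.15 are the best per m².
Taking the top-ratio exhibits first gives 2×kinetic sculpture + 2×print gallery + armor display for 1572 (82 m²).
Replace 2×kinetic sculpture and armor display with 2×manuscript case: the trade gains 24 net, giving 1596 at 82 m².
No other feasible combination exceeds 1596.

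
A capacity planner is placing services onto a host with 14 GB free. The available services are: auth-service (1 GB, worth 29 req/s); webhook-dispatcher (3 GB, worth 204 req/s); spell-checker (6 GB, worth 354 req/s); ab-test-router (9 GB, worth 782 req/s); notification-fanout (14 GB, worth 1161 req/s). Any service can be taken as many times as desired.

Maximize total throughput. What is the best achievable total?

By throughput per GB: ab-test-router 86.89, notification-fanout 82.93, webhook-dispatcher 68.00, spell-checker 59.00 lead.
Greedy by ratio would take 2×auth-service + webhook-dispatcher + ab-test-router: 14 GB used, total 1044.
Dropping 2×auth-service and webhook-dispatcher and ab-test-router frees 14 GB; slotting in notification-fanout (14 GB) lifts the total to 1161 at 14 GB.
Nothing else within 14 GB beats 1161.

1161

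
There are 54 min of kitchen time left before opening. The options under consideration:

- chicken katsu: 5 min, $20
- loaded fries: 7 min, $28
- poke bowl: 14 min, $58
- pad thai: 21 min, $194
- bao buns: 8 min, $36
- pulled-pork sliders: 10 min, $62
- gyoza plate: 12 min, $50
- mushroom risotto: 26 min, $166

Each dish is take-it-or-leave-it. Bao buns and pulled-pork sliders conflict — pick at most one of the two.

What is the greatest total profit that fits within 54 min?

Filling by ratio: chicken katsu + pad thai + mushroom risotto for 380, with 2 min left unused.
Dropping chicken katsu frees 5 min; slotting in loaded fries (7 min) lifts the total to 388 at 54 min.
The closest alternative, chicken katsu + pad thai + mushroom risotto, reaches only 380.

388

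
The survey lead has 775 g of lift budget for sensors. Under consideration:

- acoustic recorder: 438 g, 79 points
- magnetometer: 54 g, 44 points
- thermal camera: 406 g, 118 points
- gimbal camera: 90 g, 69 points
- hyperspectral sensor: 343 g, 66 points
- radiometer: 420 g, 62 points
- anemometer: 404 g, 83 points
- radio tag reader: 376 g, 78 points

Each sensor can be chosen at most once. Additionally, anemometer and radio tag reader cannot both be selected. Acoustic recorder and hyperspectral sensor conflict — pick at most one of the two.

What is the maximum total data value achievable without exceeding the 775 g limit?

Density check — magnetometer 0.81, gimbal camera 0.77, thermal camera 0.29 are the best per g.
The ratio ordering already packs tightly: magnetometer + thermal camera + gimbal camera, 550 g, 231.
Nothing else feasible within 775 g beats 231.

231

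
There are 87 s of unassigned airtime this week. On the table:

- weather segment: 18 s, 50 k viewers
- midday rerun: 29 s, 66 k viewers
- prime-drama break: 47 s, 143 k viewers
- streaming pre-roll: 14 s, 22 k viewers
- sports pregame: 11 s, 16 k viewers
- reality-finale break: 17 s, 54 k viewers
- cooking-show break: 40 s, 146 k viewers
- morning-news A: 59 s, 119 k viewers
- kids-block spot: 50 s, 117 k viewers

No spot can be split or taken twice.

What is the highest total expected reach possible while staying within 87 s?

A density-first pass picks weather segment + sports pregame + reality-finale break + cooking-show break — 266 at 86 s.
Replace weather segment and sports pregame and reality-finale break with prime-drama break: the trade gains 23 net, giving 289 at 87 s.
Nothing else within 87 s beats 289.

289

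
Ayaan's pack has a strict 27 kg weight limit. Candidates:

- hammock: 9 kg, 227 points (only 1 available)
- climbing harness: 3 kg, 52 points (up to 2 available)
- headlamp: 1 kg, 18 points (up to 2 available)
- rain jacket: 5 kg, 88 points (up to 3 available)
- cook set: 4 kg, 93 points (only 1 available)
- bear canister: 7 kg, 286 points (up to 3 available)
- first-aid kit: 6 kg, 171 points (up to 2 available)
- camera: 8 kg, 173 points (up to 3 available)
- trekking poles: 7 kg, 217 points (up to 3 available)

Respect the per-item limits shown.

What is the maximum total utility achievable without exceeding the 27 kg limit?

By utility per kg: bear canister 40.86, trekking poles 31.00, first-aid kit 28.50, hammock 25.22 lead.
Taking 3×bear canister + first-aid kit: 27 kg used, 1029 in utility.
That's the maximum — no swap from here does better than 1029.

1029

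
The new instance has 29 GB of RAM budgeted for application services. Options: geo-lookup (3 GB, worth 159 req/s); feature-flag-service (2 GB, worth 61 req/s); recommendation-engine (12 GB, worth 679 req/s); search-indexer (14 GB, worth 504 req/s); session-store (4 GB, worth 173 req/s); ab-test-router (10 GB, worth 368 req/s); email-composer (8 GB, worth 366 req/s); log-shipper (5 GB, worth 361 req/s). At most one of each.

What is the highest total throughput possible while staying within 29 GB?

1579

Greedy by ratio would take geo-lookup + recommendation-engine + email-composer + log-shipper: 28 GB used, total 1565.
Dropping geo-lookup frees 3 GB; slotting in session-store (4 GB) lifts the total to 1579 at 29 GB.
Nothing else within 29 GB beats 1579.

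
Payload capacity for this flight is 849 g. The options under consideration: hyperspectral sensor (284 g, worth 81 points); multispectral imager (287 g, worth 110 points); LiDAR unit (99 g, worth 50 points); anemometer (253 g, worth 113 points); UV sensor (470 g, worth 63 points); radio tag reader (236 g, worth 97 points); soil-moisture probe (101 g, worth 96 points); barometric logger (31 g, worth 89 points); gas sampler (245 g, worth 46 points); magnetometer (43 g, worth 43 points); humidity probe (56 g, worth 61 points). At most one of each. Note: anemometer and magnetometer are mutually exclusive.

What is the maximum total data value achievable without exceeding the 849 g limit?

Taking multispectral imager + LiDAR unit + anemometer + soil-moisture probe + barometric logger + humidity probe: 827 g used, 519 in data value.
Next best is LiDAR unit + anemometer + radio tag reader + soil-moisture probe + barometric logger + humidity probe at 506 (776 g) — short by 13.

519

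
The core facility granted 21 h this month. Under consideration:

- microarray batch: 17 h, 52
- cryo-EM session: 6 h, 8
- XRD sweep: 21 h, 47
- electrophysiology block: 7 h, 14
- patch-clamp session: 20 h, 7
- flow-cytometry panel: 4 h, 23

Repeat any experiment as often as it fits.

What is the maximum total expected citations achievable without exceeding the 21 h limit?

115

Best packing: 5×flow-cytometry panel — 20 h, 115 total.
No other feasible combination exceeds 115.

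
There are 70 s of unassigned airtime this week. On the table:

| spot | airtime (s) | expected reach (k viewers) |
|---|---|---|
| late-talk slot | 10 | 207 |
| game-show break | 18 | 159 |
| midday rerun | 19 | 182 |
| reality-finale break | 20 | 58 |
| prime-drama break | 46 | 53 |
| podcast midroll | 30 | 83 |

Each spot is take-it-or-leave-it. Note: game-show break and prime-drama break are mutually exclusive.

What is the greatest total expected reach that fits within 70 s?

The ratio ordering already packs tightly: late-talk slot + game-show break + midday rerun + reality-finale break, 67 s, 606.
The closest alternative, late-talk slot + game-show break + midday rerun, reaches only 548.

606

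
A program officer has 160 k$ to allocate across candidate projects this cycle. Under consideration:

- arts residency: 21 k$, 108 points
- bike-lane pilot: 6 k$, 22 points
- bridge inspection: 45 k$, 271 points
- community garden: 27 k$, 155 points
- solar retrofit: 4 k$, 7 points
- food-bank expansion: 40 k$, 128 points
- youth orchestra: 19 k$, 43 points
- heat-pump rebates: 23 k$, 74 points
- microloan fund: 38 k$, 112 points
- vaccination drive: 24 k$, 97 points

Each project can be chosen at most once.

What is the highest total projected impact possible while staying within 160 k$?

Taking the top-ratio projects first gives arts residency + bike-lane pilot + bridge inspection + community garden + solar retrofit + heat-pump rebates + vaccination drive for 734 (150 k$).
The 33 k$ tied up in bike-lane pilot and solar retrofit and heat-pump rebates is better spent on food-bank expansion — total rises to 759 (157 k$).

759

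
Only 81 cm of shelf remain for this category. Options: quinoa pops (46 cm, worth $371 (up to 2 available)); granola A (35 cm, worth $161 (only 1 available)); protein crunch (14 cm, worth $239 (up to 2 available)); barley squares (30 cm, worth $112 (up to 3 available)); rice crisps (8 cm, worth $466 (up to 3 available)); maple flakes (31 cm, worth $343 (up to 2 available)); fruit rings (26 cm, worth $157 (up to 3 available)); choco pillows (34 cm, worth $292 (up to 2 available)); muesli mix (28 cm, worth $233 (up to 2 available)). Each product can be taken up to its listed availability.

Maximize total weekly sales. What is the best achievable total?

2109

Best packing: 2×protein crunch + 3×rice crisps + muesli mix — 80 cm, 2109 total.
No other feasible combination exceeds 2109.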